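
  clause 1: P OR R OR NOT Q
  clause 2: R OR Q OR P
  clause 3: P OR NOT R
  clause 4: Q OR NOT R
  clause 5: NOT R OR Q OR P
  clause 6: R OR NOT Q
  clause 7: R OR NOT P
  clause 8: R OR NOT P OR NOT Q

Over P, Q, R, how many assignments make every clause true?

There are 2^3 = 8 truth assignments over (P, Q, R).
Check each against the 8 clauses (columns in the order P, Q, R):
  F F F  ✗ fails (R OR Q OR P)
  F F T  ✗ fails (P OR NOT R)
  F T F  ✗ fails (P OR R OR NOT Q)
  F T T  ✗ fails (P OR NOT R)
  T F F  ✗ fails (R OR NOT P)
  T F T  ✗ fails (Q OR NOT R)
  T T F  ✗ fails (R OR NOT Q)
  T T T  ✓ satisfies all
1 of the 8 rows is a model.

1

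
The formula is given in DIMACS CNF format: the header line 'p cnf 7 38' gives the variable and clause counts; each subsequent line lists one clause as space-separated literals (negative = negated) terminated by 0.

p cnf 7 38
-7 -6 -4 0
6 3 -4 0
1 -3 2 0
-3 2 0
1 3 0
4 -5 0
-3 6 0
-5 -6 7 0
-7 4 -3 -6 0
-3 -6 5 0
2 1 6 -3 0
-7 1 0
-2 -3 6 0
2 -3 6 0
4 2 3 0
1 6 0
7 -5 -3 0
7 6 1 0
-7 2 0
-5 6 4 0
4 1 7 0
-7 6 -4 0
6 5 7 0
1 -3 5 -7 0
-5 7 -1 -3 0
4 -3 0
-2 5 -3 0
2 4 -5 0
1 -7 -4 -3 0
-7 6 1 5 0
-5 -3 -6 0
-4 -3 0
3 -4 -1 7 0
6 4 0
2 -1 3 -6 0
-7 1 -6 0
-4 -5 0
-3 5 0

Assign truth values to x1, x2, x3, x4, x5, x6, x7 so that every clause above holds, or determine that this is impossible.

Branch on x3: set x3 = False.
The clause (x1) is unit, so x1 = True.
Branch on x6: set x6 = True.
The clause (x2) is unit, so x2 = True.
Branch on x7: set x7 = False.
The clause (¬x5) is unit, so x5 = False.
The clause (¬x4) is unit, so x4 = False.
All clauses are satisfied.

x1: True,  x2: True,  x3: False,  x4: False,  x5: False,  x6: True,  x7: False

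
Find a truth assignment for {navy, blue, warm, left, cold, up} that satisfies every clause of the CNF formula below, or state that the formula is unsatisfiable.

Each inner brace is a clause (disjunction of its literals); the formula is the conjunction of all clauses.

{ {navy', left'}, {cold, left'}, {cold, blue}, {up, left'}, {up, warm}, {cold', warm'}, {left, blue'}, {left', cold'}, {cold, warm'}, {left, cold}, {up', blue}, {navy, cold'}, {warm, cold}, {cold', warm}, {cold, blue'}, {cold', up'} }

Try navy = 0.
The clause (cold') is unit, so cold = 0.
The clause (left') is unit, so left = 0.
Now (left) is unsatisfied and unit — conflict.
That branch fails; take navy = 1 instead.
The clause (left') is unit, so left = 0.
The clause (blue') is unit, so blue = 0.
The clause (cold) is unit, so cold = 1.
The clause (warm') is unit, so warm = 0.
Now (warm) is unsatisfied and unit — conflict.
Neither navy = 1 nor navy = 0 works.

UNSATISFIABLE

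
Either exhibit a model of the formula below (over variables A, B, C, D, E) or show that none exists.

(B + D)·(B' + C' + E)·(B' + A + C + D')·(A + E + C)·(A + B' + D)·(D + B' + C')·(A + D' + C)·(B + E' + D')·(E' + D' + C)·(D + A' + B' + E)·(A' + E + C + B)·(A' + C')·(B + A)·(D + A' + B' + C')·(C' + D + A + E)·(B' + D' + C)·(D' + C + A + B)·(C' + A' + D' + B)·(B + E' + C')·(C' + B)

Try B = 1.
Try C = 1.
Unit clause (E) forces E = 1.
Unit clause (D) forces D = 1.
Unit clause (A') forces A = 0.
All clauses are satisfied.

A=0, B=1, C=1, D=1, E=1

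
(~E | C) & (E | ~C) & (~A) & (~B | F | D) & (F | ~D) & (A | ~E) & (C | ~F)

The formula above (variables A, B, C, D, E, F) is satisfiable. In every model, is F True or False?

Suppose F = 1.
(~A) alone gives A = 0.
(~E) alone gives E = 0.
(~C) alone gives C = 0.
That conflicts with the unit clause (C).
So every satisfying assignment has F = False.

False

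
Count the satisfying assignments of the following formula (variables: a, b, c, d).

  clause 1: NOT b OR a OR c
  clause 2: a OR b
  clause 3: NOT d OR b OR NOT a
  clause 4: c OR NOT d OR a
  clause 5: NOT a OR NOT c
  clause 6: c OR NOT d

There are 2^4 = 16 truth assignments over (a, b, c, d).
Check each against the 6 clauses (columns in the order a, b, c, d):
  F F F F  ✗ fails (a OR b)
  F F F T  ✗ fails (a OR b)
  F F T F  ✗ fails (a OR b)
  F F T T  ✗ fails (a OR b)
  F T F F  ✗ fails (NOT b OR a OR c)
  F T F T  ✗ fails (NOT b OR a OR c)
  F T T F  ✓ satisfies all
  F T T T  ✓ satisfies all
  T F F F  ✓ satisfies all
  T F F T  ✗ fails (NOT d OR b OR NOT a)
  T F T F  ✗ fails (NOT a OR NOT c)
  T F T T  ✗ fails (NOT d OR b OR NOT a)
  T T F F  ✓ satisfies all
  T T F T  ✗ fails (c OR NOT d)
  T T T F  ✗ fails (NOT a OR NOT c)
  T T T T  ✗ fails (NOT a OR NOT c)
4 of the 16 rows are models.

4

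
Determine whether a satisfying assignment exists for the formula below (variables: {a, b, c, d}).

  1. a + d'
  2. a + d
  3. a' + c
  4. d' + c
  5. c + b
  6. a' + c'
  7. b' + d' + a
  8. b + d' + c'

Branch on a: set a = 1.
From the singleton clause (c), c = 1.
Now (c') is unsatisfied and unit — conflict.
So a must be the other value — set a = 0.
From the singleton clause (d'), d = 0.
Now (d) is unsatisfied and unit — conflict.
Either choice for a ends in contradiction.
No assignment satisfies every clause.

No, unsatisfiable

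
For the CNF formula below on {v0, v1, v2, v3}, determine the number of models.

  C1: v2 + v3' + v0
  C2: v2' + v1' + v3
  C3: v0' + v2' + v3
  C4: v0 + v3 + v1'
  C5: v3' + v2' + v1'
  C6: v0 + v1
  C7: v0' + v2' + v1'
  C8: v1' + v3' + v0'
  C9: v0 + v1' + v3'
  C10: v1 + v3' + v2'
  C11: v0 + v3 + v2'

3

There are 2^4 = 16 truth assignments over (v0, v1, v2, v3).
Check each against the 11 clauses (columns in the order v0, v1, v2, v3):
  F F F F  ✗ fails (v0 + v1)
  F F F T  ✗ fails (v2 + v3' + v0)
  F F T F  ✗ fails (v0 + v1)
  F F T T  ✗ fails (v0 + v1)
  F T F F  ✗ fails (v0 + v3 + v1')
  F T F T  ✗ fails (v2 + v3' + v0)
  F T T F  ✗ fails (v2' + v1' + v3)
  F T T T  ✗ fails (v3' + v2' + v1')
  T F F F  ✓ satisfies all
  T F F T  ✓ satisfies all
  T F T F  ✗ fails (v0' + v2' + v3)
  T F T T  ✗ fails (v1 + v3' + v2')
  T T F F  ✓ satisfies all
  T T F T  ✗ fails (v1' + v3' + v0')
  T T T F  ✗ fails (v2' + v1' + v3)
  T T T T  ✗ fails (v3' + v2' + v1')
3 of the 16 rows are models.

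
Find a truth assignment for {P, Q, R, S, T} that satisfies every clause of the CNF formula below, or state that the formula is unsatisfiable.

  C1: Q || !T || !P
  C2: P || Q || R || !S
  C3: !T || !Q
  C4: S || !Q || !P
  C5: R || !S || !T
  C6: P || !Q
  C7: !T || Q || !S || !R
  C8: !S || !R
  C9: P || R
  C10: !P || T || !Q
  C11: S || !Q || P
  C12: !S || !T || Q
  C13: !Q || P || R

Try T = true.
The clause (!Q) is unit, so Q = false.
The clause (!P) is unit, so P = false.
The clause (R) is unit, so R = true.
The clause (!S) is unit, so S = false.
Every clause now holds.

P=false, Q=false, R=true, S=false, T=true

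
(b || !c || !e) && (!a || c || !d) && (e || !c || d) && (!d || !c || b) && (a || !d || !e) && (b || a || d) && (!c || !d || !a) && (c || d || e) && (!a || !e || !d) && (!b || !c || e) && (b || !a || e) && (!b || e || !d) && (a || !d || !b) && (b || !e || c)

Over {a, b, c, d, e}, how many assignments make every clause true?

5

There are 2^5 = 32 truth assignments over (a, b, c, d, e).
Split on e. With e = true, the clauses containing e are satisfied and !e drops from the rest; 4 of the 2^4 = 16 assignments to the other variables satisfy what remains.
With e = false, by the same count on the reduced clause set, 1 assignment works.
(One model: a=F, b=F, c=F, d=T, e=F.)
Total: 4 + 1 = 5.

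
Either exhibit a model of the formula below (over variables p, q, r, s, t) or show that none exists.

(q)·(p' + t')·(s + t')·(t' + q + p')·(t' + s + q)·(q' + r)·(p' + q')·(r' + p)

The clause (q) is unit, so q = 1.
The clause (r) is unit, so r = 1.
The clause (p') is unit, so p = 0.
Now (p) is unsatisfied and unit — conflict.

UNSATISFIABLE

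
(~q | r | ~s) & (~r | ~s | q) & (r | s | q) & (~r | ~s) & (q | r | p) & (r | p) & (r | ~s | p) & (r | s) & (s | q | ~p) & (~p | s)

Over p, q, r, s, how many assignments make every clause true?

3

There are 2^4 = 16 truth assignments over (p, q, r, s).
Split on s. With s = 1, the clauses containing s are satisfied and ~s drops from the rest; 1 of the 2^3 = 8 assignments to the other variables satisfy what remains.
With s = 0, by the same count on the reduced clause set, 2 assignments work.
(One model: p=F, q=F, r=T, s=F.)
Total: 1 + 2 = 3.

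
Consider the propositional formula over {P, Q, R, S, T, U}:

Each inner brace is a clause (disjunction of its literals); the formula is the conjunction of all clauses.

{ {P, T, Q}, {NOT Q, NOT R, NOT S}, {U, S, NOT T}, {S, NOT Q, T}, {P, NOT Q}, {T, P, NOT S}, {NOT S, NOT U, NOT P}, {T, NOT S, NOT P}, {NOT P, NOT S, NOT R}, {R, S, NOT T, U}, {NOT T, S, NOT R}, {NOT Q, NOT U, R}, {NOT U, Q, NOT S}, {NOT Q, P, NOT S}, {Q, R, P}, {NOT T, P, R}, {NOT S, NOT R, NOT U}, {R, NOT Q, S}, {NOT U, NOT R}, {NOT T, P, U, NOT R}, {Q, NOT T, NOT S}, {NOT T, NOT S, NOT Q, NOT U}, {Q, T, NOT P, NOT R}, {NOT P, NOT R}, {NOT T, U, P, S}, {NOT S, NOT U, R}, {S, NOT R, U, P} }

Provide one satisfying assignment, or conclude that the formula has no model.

Try P = true.
The clause (NOT R) is unit, so R = false.
Try S = false.
The clause (NOT Q) is unit, so Q = false.
Try U = false.
The clause (NOT T) is unit, so T = false.
This assignment satisfies each clause.

P=true,  Q=false,  R=false,  S=false,  T=false,  U=false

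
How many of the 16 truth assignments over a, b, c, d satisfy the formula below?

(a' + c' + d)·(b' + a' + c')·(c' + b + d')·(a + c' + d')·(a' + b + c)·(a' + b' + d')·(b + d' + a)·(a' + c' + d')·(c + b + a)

There are 2^4 = 16 truth assignments over (a, b, c, d).
Split on d. With d = 1, the clauses containing d are satisfied and d' drops from the rest; 1 of the 2^3 = 8 assignments to the other variables satisfy what remains.
With d = 0, by the same count on the reduced clause set, 4 assignments work.
(One model: a=F, b=F, c=T, d=F.)
Total: 1 + 4 = 5.

5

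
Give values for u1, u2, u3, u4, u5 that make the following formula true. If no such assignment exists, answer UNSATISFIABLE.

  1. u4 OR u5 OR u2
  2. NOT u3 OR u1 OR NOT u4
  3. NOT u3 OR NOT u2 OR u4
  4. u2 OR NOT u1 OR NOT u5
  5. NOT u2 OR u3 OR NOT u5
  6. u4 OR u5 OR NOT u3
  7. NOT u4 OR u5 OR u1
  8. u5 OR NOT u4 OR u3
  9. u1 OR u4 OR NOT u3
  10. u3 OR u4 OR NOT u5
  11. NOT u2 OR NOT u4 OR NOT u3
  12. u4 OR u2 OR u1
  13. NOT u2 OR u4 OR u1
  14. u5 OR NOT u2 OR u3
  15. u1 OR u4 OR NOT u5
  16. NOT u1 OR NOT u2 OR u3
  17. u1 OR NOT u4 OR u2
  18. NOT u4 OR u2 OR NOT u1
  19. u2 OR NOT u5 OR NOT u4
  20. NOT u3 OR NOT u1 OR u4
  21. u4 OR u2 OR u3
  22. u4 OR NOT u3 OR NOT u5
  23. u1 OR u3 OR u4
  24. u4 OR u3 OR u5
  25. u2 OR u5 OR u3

UNSATISFIABLE

Branch on u4: set u4 = true.
Branch on u3: set u3 = false.
From the singleton clause (u5), u5 = true.
From the singleton clause (NOT u2), u2 = false.
Now (u2) is unsatisfied and unit — conflict.
That branch fails; take u3 = true instead.
From the singleton clause (u1), u1 = true.
From the singleton clause (NOT u2), u2 = false.
Now (u2) is unsatisfied and unit — conflict.
Both values of u3 lead to a conflict.
That branch fails; take u4 = false instead.
Branch on u5: set u5 = true.
From the singleton clause (u3), u3 = true.
Now (NOT u3) is unsatisfied and unit — conflict.
That branch fails; take u5 = false instead.
From the singleton clause (u2), u2 = true.
From the singleton clause (NOT u3), u3 = false.
Now (u3) is unsatisfied and unit — conflict.
Both values of u5 lead to a conflict.
Both values of u4 lead to a conflict.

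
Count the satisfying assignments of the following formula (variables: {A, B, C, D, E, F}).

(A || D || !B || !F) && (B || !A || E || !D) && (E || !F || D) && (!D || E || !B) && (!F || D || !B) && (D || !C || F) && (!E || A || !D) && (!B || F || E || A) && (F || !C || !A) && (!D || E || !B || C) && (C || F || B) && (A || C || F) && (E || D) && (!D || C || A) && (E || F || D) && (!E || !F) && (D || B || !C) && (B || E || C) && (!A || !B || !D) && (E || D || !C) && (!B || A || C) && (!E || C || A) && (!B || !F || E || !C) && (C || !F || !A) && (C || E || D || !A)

There are 2^6 = 64 truth assignments over (A, B, C, D, E, F).
Split on E. With E = true, the clauses containing E are satisfied and !E drops from the rest; 1 of the 2^5 = 32 assignments to the other variables satisfy what remains.
With E = false, by the same count on the reduced clause set, 2 assignments work.
Total: 1 + 2 = 3.

3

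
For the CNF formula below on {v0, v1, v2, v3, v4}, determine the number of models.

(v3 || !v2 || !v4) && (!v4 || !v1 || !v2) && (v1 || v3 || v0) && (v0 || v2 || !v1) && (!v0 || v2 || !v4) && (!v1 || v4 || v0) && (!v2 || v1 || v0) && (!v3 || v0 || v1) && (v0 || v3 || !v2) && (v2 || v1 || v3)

8

There are 2^5 = 32 truth assignments over (v0, v1, v2, v3, v4).
Split on v1. With v1 = true, the clauses containing v1 are satisfied and !v1 drops from the rest; 4 of the 2^4 = 16 assignments to the other variables satisfy what remains.
With v1 = false, by the same count on the reduced clause set, 4 assignments work.
Total: 4 + 4 = 8.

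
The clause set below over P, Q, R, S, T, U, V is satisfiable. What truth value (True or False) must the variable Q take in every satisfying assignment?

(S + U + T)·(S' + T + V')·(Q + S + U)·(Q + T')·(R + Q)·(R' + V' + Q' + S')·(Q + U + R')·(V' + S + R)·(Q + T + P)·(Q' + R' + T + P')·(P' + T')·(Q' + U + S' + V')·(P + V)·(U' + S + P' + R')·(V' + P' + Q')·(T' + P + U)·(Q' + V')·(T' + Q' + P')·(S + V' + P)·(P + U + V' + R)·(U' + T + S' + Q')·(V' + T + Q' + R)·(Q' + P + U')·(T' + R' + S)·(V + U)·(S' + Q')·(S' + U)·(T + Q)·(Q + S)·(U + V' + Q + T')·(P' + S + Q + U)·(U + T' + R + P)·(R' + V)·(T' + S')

Suppose Q = 0.
The clause (T') is unit, so T = 0.
That conflicts with the unit clause (T).
So every satisfying assignment has Q = True.

True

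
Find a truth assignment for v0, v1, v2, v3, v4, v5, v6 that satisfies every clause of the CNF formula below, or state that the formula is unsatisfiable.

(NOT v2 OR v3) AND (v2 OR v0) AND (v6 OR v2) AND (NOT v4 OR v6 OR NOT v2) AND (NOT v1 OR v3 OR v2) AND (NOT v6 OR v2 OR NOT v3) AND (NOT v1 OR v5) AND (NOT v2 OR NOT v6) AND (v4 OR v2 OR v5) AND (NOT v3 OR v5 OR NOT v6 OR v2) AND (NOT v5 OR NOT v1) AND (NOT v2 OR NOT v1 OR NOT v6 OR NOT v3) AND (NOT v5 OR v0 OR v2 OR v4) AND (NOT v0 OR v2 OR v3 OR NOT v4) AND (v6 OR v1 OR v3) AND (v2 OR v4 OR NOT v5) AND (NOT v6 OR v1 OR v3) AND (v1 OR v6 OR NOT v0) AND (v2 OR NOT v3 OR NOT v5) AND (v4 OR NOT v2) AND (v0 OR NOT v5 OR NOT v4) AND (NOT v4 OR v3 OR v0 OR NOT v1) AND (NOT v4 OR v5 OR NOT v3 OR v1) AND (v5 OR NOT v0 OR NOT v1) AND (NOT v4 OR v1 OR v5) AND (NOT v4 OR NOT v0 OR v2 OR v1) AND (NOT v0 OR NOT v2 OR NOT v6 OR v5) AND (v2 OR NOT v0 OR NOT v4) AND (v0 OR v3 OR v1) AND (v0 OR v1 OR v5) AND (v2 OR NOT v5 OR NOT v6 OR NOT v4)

UNSATISFIABLE

Case v2 = false:
Unit clause (v0) forces v0 = true.
Unit clause (v6) forces v6 = true.
Unit clause (NOT v3) forces v3 = false.
Unit clause (NOT v1) forces v1 = false.
That conflicts with the unit clause (v1).
That branch fails; take v2 = true instead.
Unit clause (v3) forces v3 = true.
Unit clause (NOT v6) forces v6 = false.
Unit clause (NOT v4) forces v4 = false.
That conflicts with the unit clause (v4).
Neither v2 = true nor v2 = false works.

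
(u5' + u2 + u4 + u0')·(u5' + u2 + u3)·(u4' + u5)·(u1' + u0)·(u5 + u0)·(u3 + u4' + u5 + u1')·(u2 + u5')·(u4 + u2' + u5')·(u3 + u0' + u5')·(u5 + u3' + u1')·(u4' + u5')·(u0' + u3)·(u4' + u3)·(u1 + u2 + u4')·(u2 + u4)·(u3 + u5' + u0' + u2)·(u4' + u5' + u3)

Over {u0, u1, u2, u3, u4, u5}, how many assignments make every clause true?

1

There are 2^6 = 64 truth assignments over (u0, u1, u2, u3, u4, u5).
Split on u0. With u0 = 1, the clauses containing u0 are satisfied and u0' drops from the rest; 1 of the 2^5 = 32 assignments to the other variables satisfy what remains.
With u0 = 0, by the same count on the reduced clause set, 0 assignments work.
(One model: u0=T, u1=F, u2=T, u3=T, u4=F, u5=F.)
Total: 1 + 0 = 1.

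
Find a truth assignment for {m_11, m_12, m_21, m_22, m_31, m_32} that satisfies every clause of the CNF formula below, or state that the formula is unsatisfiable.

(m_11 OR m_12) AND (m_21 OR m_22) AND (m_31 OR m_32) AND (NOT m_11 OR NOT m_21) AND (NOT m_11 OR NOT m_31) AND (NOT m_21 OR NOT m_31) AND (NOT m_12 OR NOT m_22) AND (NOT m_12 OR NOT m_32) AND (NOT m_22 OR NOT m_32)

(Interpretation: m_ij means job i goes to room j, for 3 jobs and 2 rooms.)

Suppose m_11 = true.
Unit clause (NOT m_21) forces m_21 = false.
Unit clause (m_22) forces m_22 = true.
Unit clause (NOT m_31) forces m_31 = false.
Unit clause (m_32) forces m_32 = true.
But (NOT m_32) is also a unit clause — contradiction.
Backtrack on m_11: now try m_11 = false.
Unit clause (m_12) forces m_12 = true.
Unit clause (NOT m_22) forces m_22 = false.
Unit clause (m_21) forces m_21 = true.
Unit clause (NOT m_31) forces m_31 = false.
Unit clause (m_32) forces m_32 = true.
But (NOT m_32) is also a unit clause — contradiction.
Either choice for m_11 ends in contradiction.

UNSATISFIABLE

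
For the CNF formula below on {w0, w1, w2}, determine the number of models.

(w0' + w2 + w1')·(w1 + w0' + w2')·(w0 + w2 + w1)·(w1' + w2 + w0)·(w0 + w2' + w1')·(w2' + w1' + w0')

2

There are 2^3 = 8 truth assignments over (w0, w1, w2).
Check each against the 6 clauses (columns in the order w0, w1, w2):
  F F F  ✗ fails (w0 + w2 + w1)
  F F T  ✓ satisfies all
  F T F  ✗ fails (w1' + w2 + w0)
  F T T  ✗ fails (w0 + w2' + w1')
  T F F  ✓ satisfies all
  T F T  ✗ fails (w1 + w0' + w2')
  T T F  ✗ fails (w0' + w2 + w1')
  T T T  ✗ fails (w2' + w1' + w0')
2 of the 8 rows are models.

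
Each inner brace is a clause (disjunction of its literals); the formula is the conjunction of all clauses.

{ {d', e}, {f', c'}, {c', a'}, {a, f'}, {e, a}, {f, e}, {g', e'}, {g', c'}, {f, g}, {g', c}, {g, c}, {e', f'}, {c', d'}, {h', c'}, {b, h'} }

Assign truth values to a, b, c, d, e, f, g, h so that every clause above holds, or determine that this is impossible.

Case d = 0:
Case f = 0:
From the singleton clause (e), e = 1.
From the singleton clause (g'), g = 0.
But (g) is also a unit clause — contradiction.
That branch fails; take f = 1 instead.
From the singleton clause (c'), c = 0.
From the singleton clause (a), a = 1.
From the singleton clause (g'), g = 0.
But (g) is also a unit clause — contradiction.
Neither f = 1 nor f = 0 works.
That branch fails; take d = 1 instead.
From the singleton clause (e), e = 1.
From the singleton clause (g'), g = 0.
From the singleton clause (f), f = 1.
But (f') is also a unit clause — contradiction.
Neither d = 1 nor d = 0 works.

UNSATISFIABLE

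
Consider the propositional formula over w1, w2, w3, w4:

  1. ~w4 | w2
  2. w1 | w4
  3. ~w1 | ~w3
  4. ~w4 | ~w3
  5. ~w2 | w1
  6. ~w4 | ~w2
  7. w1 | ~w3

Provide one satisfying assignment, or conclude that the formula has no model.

Case w4 = 0:
Unit clause (w1) forces w1 = 1.
Unit clause (~w3) forces w3 = 0.
All clauses hold; w2 can take either value.

w1 ↦ 1; w2 ↦ 1; w3 ↦ 0; w4 ↦ 0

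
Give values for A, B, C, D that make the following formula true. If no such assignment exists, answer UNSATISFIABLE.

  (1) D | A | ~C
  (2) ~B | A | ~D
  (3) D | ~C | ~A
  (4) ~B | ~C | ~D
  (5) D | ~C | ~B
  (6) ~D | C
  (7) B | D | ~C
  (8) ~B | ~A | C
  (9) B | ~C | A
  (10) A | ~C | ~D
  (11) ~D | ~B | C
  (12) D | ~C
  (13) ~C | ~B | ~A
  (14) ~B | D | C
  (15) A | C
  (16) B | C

Try D = 1.
(C) alone gives C = 1.
(~B) alone gives B = 0.
(A) alone gives A = 1.
This assignment satisfies each clause.

A: 1; B: 0; C: 1; D: 1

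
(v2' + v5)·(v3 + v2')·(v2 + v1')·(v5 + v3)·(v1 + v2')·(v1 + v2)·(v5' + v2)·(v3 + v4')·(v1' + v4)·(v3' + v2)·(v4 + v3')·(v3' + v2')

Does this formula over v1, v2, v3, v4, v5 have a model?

Suppose v2 = 0.
From the singleton clause (v1'), v1 = 0.
Now (v1) is unsatisfied and unit — conflict.
That branch fails; take v2 = 1 instead.
From the singleton clause (v5), v5 = 1.
From the singleton clause (v3), v3 = 1.
Now (v3') is unsatisfied and unit — conflict.
Neither v2 = 1 nor v2 = 0 works.
No assignment satisfies every clause.

Unsatisfiable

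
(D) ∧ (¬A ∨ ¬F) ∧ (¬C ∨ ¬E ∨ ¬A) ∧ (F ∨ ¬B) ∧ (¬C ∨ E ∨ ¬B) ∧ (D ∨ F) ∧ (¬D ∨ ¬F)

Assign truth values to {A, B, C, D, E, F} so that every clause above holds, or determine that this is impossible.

(D) alone gives D = True.
(¬F) alone gives F = False.
(¬B) alone gives B = False.
Try C = False.
All clauses hold; A, E can take either value.

A: True; B: False; C: False; D: True; E: True; F: False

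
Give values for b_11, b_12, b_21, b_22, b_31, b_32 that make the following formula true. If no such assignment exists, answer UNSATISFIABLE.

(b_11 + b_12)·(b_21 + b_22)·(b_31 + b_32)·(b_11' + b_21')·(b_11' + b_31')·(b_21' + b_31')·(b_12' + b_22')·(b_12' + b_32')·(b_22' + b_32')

UNSATISFIABLE

Case b_11 = 1:
From the singleton clause (b_21'), b_21 = 0.
From the singleton clause (b_22), b_22 = 1.
From the singleton clause (b_31'), b_31 = 0.
From the singleton clause (b_32), b_32 = 1.
That conflicts with the unit clause (b_32').
Backtrack on b_11: now try b_11 = 0.
From the singleton clause (b_12), b_12 = 1.
From the singleton clause (b_22'), b_22 = 0.
From the singleton clause (b_21), b_21 = 1.
From the singleton clause (b_31'), b_31 = 0.
From the singleton clause (b_32), b_32 = 1.
That conflicts with the unit clause (b_32').
Either choice for b_11 ends in contradiction.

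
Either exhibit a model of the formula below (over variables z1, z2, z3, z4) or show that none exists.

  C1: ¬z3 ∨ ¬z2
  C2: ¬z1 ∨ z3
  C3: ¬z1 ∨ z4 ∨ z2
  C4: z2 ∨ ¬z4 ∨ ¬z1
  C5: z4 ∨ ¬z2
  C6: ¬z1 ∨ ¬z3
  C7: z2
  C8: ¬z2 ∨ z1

Unit clause (z2) forces z2 = True.
Unit clause (¬z3) forces z3 = False.
Unit clause (¬z1) forces z1 = False.
But (z1) is also a unit clause — contradiction.

UNSATISFIABLE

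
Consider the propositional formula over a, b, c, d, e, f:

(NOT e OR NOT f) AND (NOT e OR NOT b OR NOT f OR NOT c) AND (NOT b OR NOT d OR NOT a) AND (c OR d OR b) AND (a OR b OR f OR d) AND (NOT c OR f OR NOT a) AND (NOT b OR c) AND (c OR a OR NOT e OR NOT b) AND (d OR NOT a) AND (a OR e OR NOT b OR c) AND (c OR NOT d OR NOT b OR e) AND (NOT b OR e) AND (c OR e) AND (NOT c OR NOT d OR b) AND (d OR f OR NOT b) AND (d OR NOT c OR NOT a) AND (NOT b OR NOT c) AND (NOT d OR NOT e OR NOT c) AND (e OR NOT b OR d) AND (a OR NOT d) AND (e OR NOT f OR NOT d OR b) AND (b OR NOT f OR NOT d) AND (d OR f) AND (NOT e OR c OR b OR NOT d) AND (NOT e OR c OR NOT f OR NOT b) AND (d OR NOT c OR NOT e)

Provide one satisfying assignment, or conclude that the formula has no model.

Try e = false.
(NOT b) alone gives b = false.
(c) alone gives c = true.
(NOT d) alone gives d = false.
(NOT a) alone gives a = false.
(f) alone gives f = true.
This assignment satisfies each clause.

a: false, b: false, c: true, d: false, e: false, f: true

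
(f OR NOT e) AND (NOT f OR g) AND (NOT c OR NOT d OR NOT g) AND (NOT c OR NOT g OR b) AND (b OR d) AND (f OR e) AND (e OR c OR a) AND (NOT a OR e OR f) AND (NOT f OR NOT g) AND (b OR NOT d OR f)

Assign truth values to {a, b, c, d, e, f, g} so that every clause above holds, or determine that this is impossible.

UNSATISFIABLE

Suppose f = true.
(g) alone gives g = true.
But (NOT g) is also a unit clause — contradiction.
Backtrack on f: now try f = false.
(NOT e) alone gives e = false.
But (e) is also a unit clause — contradiction.
Both values of f lead to a conflict.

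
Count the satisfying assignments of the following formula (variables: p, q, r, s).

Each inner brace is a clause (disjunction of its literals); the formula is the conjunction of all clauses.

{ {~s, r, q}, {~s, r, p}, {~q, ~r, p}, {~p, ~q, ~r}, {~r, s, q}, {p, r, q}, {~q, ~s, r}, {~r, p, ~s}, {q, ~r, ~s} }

3

There are 2^4 = 16 truth assignments over (p, q, r, s).
Check each against the 9 clauses (columns in the order p, q, r, s):
  F F F F  ✗ fails (p | r | q)
  F F F T  ✗ fails (~s | r | q)
  F F T F  ✗ fails (~r | s | q)
  F F T T  ✗ fails (~r | p | ~s)
  F T F F  ✓ satisfies all
  F T F T  ✗ fails (~s | r | p)
  F T T F  ✗ fails (~q | ~r | p)
  F T T T  ✗ fails (~q | ~r | p)
  T F F F  ✓ satisfies all
  T F F T  ✗ fails (~s | r | q)
  T F T F  ✗ fails (~r | s | q)
  T F T T  ✗ fails (q | ~r | ~s)
  T T F F  ✓ satisfies all
  T T F T  ✗ fails (~q | ~s | r)
  T T T F  ✗ fails (~p | ~q | ~r)
  T T T T  ✗ fails (~p | ~q | ~r)
3 of the 16 rows are models.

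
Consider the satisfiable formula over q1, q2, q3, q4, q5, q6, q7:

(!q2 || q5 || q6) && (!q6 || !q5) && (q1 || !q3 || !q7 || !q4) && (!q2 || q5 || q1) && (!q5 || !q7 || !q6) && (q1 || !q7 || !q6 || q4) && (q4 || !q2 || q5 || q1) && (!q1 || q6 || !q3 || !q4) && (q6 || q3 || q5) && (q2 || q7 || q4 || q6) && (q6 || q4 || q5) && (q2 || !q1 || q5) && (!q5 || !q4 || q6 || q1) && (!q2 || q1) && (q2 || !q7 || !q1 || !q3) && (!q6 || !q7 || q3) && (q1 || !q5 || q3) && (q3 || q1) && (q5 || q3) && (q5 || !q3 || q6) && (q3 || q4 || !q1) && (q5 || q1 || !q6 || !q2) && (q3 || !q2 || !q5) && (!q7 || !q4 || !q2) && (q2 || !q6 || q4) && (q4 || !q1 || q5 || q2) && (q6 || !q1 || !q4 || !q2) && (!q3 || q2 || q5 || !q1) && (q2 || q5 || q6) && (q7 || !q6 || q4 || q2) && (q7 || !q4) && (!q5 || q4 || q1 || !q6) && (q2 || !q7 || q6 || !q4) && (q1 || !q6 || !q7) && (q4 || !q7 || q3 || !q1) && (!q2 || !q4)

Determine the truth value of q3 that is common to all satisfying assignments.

True

Suppose q3 = false.
From the singleton clause (q1), q1 = true.
From the singleton clause (q5), q5 = true.
From the singleton clause (!q6), q6 = false.
From the singleton clause (q4), q4 = true.
From the singleton clause (!q2), q2 = false.
From the singleton clause (q7), q7 = true.
But (!q7) is also a unit clause — contradiction.
So every satisfying assignment has q3 = True.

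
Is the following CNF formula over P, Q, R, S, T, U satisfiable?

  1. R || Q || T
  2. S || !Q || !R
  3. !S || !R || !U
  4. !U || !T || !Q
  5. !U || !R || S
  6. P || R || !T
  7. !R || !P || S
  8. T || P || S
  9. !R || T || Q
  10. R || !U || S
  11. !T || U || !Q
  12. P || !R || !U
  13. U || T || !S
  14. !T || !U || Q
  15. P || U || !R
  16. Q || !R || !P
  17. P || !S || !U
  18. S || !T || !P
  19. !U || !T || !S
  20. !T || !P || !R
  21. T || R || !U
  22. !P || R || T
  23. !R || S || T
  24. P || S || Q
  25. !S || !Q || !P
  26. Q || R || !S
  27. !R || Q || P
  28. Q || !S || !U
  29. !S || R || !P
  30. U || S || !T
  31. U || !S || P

Suppose R = true.
Suppose S = true.
(!U) alone gives U = false.
(T) alone gives T = true.
(!Q) alone gives Q = false.
(P) alone gives P = true.
That conflicts with the unit clause (!P).
That branch fails; take S = false instead.
(!Q) alone gives Q = false.
(!U) alone gives U = false.
(!P) alone gives P = false.
That conflicts with the unit clause (P).
Either choice for S ends in contradiction.
That branch fails; take R = false instead.
Suppose Q = true.
Suppose U = false.
(!T) alone gives T = false.
(!S) alone gives S = false.
(P) alone gives P = true.
That conflicts with the unit clause (!P).
That branch fails; take U = true instead.
(!T) alone gives T = false.
That conflicts with the unit clause (T).
Either choice for U ends in contradiction.
That branch fails; take Q = false instead.
(T) alone gives T = true.
(P) alone gives P = true.
(!U) alone gives U = false.
(S) alone gives S = true.
That conflicts with the unit clause (!S).
Either choice for Q ends in contradiction.
Either choice for R ends in contradiction.
No assignment satisfies every clause.

Unsatisfiable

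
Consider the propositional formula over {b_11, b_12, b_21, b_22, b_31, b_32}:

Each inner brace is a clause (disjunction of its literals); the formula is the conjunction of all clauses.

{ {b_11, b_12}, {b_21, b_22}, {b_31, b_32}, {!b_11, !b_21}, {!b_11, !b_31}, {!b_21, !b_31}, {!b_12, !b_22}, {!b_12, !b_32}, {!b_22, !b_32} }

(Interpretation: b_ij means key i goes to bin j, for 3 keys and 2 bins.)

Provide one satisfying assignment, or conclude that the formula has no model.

UNSATISFIABLE

Try b_11 = true.
From the singleton clause (!b_21), b_21 = false.
From the singleton clause (b_22), b_22 = true.
From the singleton clause (!b_31), b_31 = false.
From the singleton clause (b_32), b_32 = true.
But (!b_32) is also a unit clause — contradiction.
So b_11 must be the other value — set b_11 = false.
From the singleton clause (b_12), b_12 = true.
From the singleton clause (!b_22), b_22 = false.
From the singleton clause (b_21), b_21 = true.
From the singleton clause (!b_31), b_31 = false.
From the singleton clause (b_32), b_32 = true.
But (!b_32) is also a unit clause — contradiction.
Neither b_11 = true nor b_11 = false works.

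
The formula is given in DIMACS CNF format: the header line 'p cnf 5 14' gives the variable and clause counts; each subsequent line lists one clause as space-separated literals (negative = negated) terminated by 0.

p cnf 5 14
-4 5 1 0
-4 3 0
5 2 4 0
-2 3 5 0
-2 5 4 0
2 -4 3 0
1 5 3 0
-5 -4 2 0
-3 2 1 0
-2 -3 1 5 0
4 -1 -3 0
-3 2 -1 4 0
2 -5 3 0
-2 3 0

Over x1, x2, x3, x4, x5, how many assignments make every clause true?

There are 2^5 = 32 truth assignments over (x1, x2, x3, x4, x5).
Split on x4. With x4 = True, the clauses containing x4 are satisfied and ¬x4 drops from the rest; 4 of the 2^4 = 16 assignments to the other variables satisfy what remains.
With x4 = False, by the same count on the reduced clause set, 1 assignment works.
(One model: x1=F, x2=T, x3=T, x4=F, x5=T.)
Total: 4 + 1 = 5.

5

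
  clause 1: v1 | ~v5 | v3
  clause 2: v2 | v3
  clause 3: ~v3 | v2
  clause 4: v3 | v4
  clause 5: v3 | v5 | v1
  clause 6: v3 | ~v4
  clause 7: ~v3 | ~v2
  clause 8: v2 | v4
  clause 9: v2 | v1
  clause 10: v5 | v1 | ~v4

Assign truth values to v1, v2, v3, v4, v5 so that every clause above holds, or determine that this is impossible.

Try v2 = 1.
The clause (~v3) is unit, so v3 = 0.
The clause (v4) is unit, so v4 = 1.
That conflicts with the unit clause (~v4).
Undo v2 and try v2 = 0.
The clause (v3) is unit, so v3 = 1.
That conflicts with the unit clause (~v3).
Either choice for v2 ends in contradiction.

UNSATISFIABLE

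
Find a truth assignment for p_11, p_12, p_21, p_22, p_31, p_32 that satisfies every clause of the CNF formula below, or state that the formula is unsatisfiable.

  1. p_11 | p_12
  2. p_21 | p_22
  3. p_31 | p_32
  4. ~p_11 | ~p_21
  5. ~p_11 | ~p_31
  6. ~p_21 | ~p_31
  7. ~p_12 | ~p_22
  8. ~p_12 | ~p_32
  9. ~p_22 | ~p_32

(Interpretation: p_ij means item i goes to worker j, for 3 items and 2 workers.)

UNSATISFIABLE

Suppose p_11 = 1.
The clause (~p_21) is unit, so p_21 = 0.
The clause (p_22) is unit, so p_22 = 1.
The clause (~p_31) is unit, so p_31 = 0.
The clause (p_32) is unit, so p_32 = 1.
But (~p_32) is also a unit clause — contradiction.
Backtrack on p_11: now try p_11 = 0.
The clause (p_12) is unit, so p_12 = 1.
The clause (~p_22) is unit, so p_22 = 0.
The clause (p_21) is unit, so p_21 = 1.
The clause (~p_31) is unit, so p_31 = 0.
The clause (p_32) is unit, so p_32 = 1.
But (~p_32) is also a unit clause — contradiction.
Neither p_11 = 1 nor p_11 = 0 works.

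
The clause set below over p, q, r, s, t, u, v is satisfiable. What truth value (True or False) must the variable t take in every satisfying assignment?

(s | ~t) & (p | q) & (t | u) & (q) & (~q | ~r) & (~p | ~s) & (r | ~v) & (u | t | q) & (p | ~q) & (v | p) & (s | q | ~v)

False

Suppose t = 1.
(s) alone gives s = 1.
(q) alone gives q = 1.
(~r) alone gives r = 0.
(~p) alone gives p = 0.
But (p) is also a unit clause — contradiction.
So every satisfying assignment has t = False.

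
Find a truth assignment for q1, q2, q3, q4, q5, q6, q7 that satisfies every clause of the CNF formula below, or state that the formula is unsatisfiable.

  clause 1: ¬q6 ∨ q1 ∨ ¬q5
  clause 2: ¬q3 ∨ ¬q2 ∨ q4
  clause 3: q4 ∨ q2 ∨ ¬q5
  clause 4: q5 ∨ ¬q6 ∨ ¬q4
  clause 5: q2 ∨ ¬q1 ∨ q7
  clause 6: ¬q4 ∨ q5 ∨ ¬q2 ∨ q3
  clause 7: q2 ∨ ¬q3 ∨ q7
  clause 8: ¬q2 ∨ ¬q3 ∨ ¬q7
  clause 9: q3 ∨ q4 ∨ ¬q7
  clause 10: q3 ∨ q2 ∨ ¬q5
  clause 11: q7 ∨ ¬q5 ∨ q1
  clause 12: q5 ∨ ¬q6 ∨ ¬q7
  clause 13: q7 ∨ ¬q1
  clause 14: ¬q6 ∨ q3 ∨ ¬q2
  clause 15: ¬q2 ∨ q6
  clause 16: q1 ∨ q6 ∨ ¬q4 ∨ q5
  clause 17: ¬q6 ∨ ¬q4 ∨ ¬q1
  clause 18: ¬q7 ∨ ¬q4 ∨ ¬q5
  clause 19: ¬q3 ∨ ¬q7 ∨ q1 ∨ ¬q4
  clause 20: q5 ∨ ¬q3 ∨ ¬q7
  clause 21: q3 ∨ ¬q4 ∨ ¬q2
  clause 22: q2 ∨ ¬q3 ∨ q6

q1 ↦ False,  q2 ↦ False,  q3 ↦ False,  q4 ↦ False,  q5 ↦ False,  q6 ↦ False,  q7 ↦ False

Branch on q7: set q7 = False.
From the singleton clause (¬q1), q1 = False.
From the singleton clause (¬q5), q5 = False.
Branch on q6: set q6 = False.
From the singleton clause (¬q2), q2 = False.
From the singleton clause (¬q3), q3 = False.
From the singleton clause (¬q4), q4 = False.
This assignment satisfies each clause.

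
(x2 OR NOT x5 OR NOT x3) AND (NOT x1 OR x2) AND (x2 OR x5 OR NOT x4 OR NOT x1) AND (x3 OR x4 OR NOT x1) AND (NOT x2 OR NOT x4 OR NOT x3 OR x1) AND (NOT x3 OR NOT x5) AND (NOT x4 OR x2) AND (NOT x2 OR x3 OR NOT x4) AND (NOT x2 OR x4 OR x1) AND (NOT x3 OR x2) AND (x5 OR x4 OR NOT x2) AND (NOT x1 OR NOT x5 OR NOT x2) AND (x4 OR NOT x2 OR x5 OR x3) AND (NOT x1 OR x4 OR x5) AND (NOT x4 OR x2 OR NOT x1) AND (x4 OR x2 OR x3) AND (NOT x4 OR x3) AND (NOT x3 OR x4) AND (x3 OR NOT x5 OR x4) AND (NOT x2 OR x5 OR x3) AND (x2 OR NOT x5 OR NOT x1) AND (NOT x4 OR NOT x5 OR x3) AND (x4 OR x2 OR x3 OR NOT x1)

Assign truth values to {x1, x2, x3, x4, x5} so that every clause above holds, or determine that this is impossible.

x1: true; x2: true; x3: true; x4: true; x5: false

Suppose x1 = true.
From the singleton clause (x2), x2 = true.
From the singleton clause (NOT x5), x5 = false.
From the singleton clause (x4), x4 = true.
From the singleton clause (x3), x3 = true.
Every clause now holds.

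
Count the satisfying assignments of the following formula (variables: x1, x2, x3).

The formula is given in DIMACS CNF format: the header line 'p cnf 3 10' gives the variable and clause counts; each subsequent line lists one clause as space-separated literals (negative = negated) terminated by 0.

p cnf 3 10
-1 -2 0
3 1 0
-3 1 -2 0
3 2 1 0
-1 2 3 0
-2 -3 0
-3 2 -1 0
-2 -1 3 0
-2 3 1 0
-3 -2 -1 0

There are 2^3 = 8 truth assignments over (x1, x2, x3).
Split on x2. With x2 = True, the clauses containing x2 are satisfied and ¬x2 drops from the rest; 0 of the 2^2 = 4 assignments to the other variables satisfy what remains.
With x2 = False, by the same count on the reduced clause set, 1 assignment works.
Total: 0 + 1 = 1.

1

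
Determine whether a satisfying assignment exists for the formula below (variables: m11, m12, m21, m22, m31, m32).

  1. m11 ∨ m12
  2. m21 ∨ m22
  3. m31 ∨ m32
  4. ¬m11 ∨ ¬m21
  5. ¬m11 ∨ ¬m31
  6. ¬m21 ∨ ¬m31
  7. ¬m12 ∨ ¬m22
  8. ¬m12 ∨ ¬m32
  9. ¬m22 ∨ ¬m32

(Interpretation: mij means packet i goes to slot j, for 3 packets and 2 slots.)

Suppose m11 = True.
(¬m21) alone gives m21 = False.
(m22) alone gives m22 = True.
(¬m31) alone gives m31 = False.
(m32) alone gives m32 = True.
But (¬m32) is also a unit clause — contradiction.
So m11 must be the other value — set m11 = False.
(m12) alone gives m12 = True.
(¬m22) alone gives m22 = False.
(m21) alone gives m21 = True.
(¬m31) alone gives m31 = False.
(m32) alone gives m32 = True.
But (¬m32) is also a unit clause — contradiction.
Both values of m11 lead to a conflict.
No assignment satisfies every clause.

No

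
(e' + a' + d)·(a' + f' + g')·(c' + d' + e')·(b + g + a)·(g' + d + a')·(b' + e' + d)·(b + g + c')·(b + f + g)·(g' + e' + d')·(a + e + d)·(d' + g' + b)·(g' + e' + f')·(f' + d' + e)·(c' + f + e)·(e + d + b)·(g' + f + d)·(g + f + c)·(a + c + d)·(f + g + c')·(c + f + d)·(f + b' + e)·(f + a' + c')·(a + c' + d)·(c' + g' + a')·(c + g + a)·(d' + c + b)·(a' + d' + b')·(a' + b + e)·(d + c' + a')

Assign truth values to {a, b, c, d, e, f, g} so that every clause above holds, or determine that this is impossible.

a=1, b=1, c=0, d=0, e=0, f=1, g=0

Branch on e: set e = 0.
Branch on a: set a = 1.
(b) alone gives b = 1.
(f) alone gives f = 1.
(g') alone gives g = 0.
(d') alone gives d = 0.
(c') alone gives c = 0.
All clauses are satisfied.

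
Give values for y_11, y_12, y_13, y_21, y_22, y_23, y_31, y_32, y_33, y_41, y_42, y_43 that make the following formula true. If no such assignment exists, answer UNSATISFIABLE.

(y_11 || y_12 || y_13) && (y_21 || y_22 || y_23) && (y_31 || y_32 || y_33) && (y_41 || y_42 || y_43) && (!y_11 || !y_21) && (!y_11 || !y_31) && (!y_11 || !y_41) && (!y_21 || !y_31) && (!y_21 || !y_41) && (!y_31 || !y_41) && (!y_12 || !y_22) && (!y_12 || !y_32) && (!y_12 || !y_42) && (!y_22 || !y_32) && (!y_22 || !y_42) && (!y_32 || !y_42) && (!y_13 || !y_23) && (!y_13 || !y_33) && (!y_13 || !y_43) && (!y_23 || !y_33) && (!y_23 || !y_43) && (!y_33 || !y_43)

UNSATISFIABLE

Case y_11 = false:
Case y_12 = true:
From the singleton clause (!y_22), y_22 = false.
From the singleton clause (!y_32), y_32 = false.
From the singleton clause (!y_42), y_42 = false.
Case y_21 = true:
From the singleton clause (!y_31), y_31 = false.
From the singleton clause (y_33), y_33 = true.
From the singleton clause (!y_41), y_41 = false.
From the singleton clause (y_43), y_43 = true.
That conflicts with the unit clause (!y_43).
So y_21 must be the other value — set y_21 = false.
From the singleton clause (y_23), y_23 = true.
From the singleton clause (!y_13), y_13 = false.
From the singleton clause (!y_33), y_33 = false.
From the singleton clause (y_31), y_31 = true.
From the singleton clause (!y_41), y_41 = false.
From the singleton clause (y_43), y_43 = true.
That conflicts with the unit clause (!y_43).
Both values of y_21 lead to a conflict.
So y_12 must be the other value — set y_12 = false.
From the singleton clause (y_13), y_13 = true.
From the singleton clause (!y_23), y_23 = false.
From the singleton clause (!y_33), y_33 = false.
From the singleton clause (!y_43), y_43 = false.
Case y_21 = true:
From the singleton clause (!y_31), y_31 = false.
From the singleton clause (y_32), y_32 = true.
From the singleton clause (!y_41), y_41 = false.
From the singleton clause (y_42), y_42 = true.
That conflicts with the unit clause (!y_42).
So y_21 must be the other value — set y_21 = false.
From the singleton clause (y_22), y_22 = true.
From the singleton clause (!y_32), y_32 = false.
From the singleton clause (y_31), y_31 = true.
From the singleton clause (!y_41), y_41 = false.
From the singleton clause (y_42), y_42 = true.
That conflicts with the unit clause (!y_42).
Both values of y_21 lead to a conflict.
Both values of y_12 lead to a conflict.
So y_11 must be the other value — set y_11 = true.
From the singleton clause (!y_21), y_21 = false.
From the singleton clause (!y_31), y_31 = false.
From the singleton clause (!y_41), y_41 = false.
Case y_22 = true:
From the singleton clause (!y_12), y_12 = false.
From the singleton clause (!y_32), y_32 = false.
From the singleton clause (y_33), y_33 = true.
From the singleton clause (!y_42), y_42 = false.
From the singleton clause (y_43), y_43 = true.
That conflicts with the unit clause (!y_43).
So y_22 must be the other value — set y_22 = false.
From the singleton clause (y_23), y_23 = true.
From the singleton clause (!y_13), y_13 = false.
From the singleton clause (!y_33), y_33 = false.
From the singleton clause (y_32), y_32 = true.
From the singleton clause (!y_12), y_12 = false.
From the singleton clause (!y_42), y_42 = false.
From the singleton clause (y_43), y_43 = true.
That conflicts with the unit clause (!y_43).
Both values of y_22 lead to a conflict.
Both values of y_11 lead to a conflict.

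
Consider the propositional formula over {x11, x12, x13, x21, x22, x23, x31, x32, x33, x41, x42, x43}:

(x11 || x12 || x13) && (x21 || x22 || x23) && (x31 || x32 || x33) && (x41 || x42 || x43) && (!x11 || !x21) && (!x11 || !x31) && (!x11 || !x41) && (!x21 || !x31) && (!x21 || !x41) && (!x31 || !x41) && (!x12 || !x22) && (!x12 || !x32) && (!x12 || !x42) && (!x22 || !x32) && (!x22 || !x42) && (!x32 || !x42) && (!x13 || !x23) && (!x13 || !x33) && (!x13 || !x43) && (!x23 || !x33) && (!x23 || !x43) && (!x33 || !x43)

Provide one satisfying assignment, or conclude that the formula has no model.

Try x11 = false.
Try x12 = true.
(!x22) alone gives x22 = false.
(!x32) alone gives x32 = false.
(!x42) alone gives x42 = false.
Try x21 = true.
(!x31) alone gives x31 = false.
(x33) alone gives x33 = true.
(!x41) alone gives x41 = false.
(x43) alone gives x43 = true.
Now (!x43) is unsatisfied and unit — conflict.
That branch fails; take x21 = false instead.
(x23) alone gives x23 = true.
(!x13) alone gives x13 = false.
(!x33) alone gives x33 = false.
(x31) alone gives x31 = true.
(!x41) alone gives x41 = false.
(x43) alone gives x43 = true.
Now (!x43) is unsatisfied and unit — conflict.
Neither x21 = true nor x21 = false works.
That branch fails; take x12 = false instead.
(x13) alone gives x13 = true.
(!x23) alone gives x23 = false.
(!x33) alone gives x33 = false.
(!x43) alone gives x43 = false.
Try x21 = true.
(!x31) alone gives x31 = false.
(x32) alone gives x32 = true.
(!x41) alone gives x41 = false.
(x42) alone gives x42 = true.
Now (!x42) is unsatisfied and unit — conflict.
That branch fails; take x21 = false instead.
(x22) alone gives x22 = true.
(!x32) alone gives x32 = false.
(x31) alone gives x31 = true.
(!x41) alone gives x41 = false.
(x42) alone gives x42 = true.
Now (!x42) is unsatisfied and unit — conflict.
Neither x21 = true nor x21 = false works.
Neither x12 = true nor x12 = false works.
That branch fails; take x11 = true instead.
(!x21) alone gives x21 = false.
(!x31) alone gives x31 = false.
(!x41) alone gives x41 = false.
Try x22 = true.
(!x12) alone gives x12 = false.
(!x32) alone gives x32 = false.
(x33) alone gives x33 = true.
(!x42) alone gives x42 = false.
(x43) alone gives x43 = true.
Now (!x43) is unsatisfied and unit — conflict.
That branch fails; take x22 = false instead.
(x23) alone gives x23 = true.
(!x13) alone gives x13 = false.
(!x33) alone gives x33 = false.
(x32) alone gives x32 = true.
(!x12) alone gives x12 = false.
(!x42) alone gives x42 = false.
(x43) alone gives x43 = true.
Now (!x43) is unsatisfied and unit — conflict.
Neither x22 = true nor x22 = false works.
Neither x11 = true nor x11 = false works.

UNSATISFIABLE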